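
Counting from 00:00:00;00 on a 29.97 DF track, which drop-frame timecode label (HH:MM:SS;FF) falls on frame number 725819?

06:43:38;05

Ten DF minutes hold 17982 frames, so frame 725819 lies in block 40 (frames 719280–737261) with 6539 frames into that block.
The block's first minute is 1800 frames and the rest 1798 each; 6539 frames reaches minute 3, so 40 × 18 + 3 × 2 = 726 labels have been skipped so far.
Adding those back, label number 725819 + 726 = 726545 at 30 labels/s is 24218 s + 5 f = 6 h 43 min 38 s frame 5, i.e. 06:43:38;05.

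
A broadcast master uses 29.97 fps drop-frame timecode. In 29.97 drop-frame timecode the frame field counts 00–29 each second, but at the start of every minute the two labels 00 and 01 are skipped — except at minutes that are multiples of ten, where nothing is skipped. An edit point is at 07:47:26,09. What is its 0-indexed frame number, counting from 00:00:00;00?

As if non-drop at 30 labels/s: (7 × 3600 + 47 × 60 + 26) × 30 + 9 = 841389.
Minute boundaries passed: 467; those not divisible by 10: 467 − 46 = 421; dropped labels = 2 × 421 = 842.
Actual frame index = 841389 − 842 = 840547.

840547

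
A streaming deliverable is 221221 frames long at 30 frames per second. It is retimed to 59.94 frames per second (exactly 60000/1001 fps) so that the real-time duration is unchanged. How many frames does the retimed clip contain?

Target frames = source frames × (target rate / source rate) = 221221 × (60000/1001)/(30) = 221221 × 2000/1001 = 442000.

442000 frames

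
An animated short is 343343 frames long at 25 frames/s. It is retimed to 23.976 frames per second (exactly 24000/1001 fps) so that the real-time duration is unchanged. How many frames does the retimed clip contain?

Target frames = source frames × (target rate / source rate) = 343343 × (24000/1001)/(25) = 343343 × 960/1001 = 329280.

329280 frames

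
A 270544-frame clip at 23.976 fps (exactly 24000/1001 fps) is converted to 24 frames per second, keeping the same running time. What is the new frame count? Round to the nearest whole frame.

270815 frames

Frames at target rate = 270544 × (24) / (24000/1001) = 33851818/125 ≈ 270814.544.
Nearest whole frame: 270815.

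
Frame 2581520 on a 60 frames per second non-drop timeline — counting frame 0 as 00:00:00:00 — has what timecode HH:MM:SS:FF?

2581520 ÷ 60 = 43025 full seconds, remainder 20 frames.
43025 s = 11 h 57 min 5 s.
Timecode: 11:57:05:20.

11:57:05:20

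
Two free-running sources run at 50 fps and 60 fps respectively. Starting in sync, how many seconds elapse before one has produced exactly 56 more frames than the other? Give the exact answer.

The gap grows by |60 − 50| = 10 frames per second.
Time for a 56-frame gap: 56 ÷ (10) = 5.6 s.

5.6 seconds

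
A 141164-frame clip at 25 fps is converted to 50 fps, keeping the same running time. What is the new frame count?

282328 frames

Target frames = source frames × (target rate / source rate) = 141164 × (50)/(25) = 141164 × 2 = 282328.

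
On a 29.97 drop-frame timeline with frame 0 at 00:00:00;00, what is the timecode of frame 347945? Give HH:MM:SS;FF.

03:13:29;23

Each 10-minute DF block holds 10 × 60 × 30 − 9 × 2 = 17982 frames. 347945 ÷ 17982 → 19 full blocks, remainder 6287.
Within the partial block the first minute is 1800 frames and each further minute 1798, so 3 further minute boundaries passed. Total skipped labels = 18 × 19 + 2 × 3 = 348.
Non-drop label index = 347945 + 348 = 348293; at 30 labels/s that is 03:13:29:23, i.e. DF 03:13:29;23.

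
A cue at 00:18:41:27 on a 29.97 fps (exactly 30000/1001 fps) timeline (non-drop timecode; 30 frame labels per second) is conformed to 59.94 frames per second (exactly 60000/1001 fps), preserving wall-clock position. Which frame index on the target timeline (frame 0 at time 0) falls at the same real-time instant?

frame 67314

Source frame index: (0×3600 + 18×60 + 41) × 30 + 27 = 33657.
Real time: 33657 / (30000/1001) = 11230219/10000 s.
Target frame: (11230219/10000) × (60000/1001) = 67314.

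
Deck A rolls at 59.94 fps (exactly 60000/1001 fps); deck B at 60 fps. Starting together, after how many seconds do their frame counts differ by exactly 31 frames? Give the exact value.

The gap grows by |60 − 60000/1001| = 60/1001 frames per second.
Time for a 31-frame gap: 31 ÷ (60/1001) = 31031/60 s.

31031/60 seconds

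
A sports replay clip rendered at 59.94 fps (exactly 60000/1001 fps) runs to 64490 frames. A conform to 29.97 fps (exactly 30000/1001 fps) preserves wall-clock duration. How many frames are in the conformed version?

Target frames = source frames × (target rate / source rate) = 64490 × (30000/1001)/(60000/1001) = 64490 × 1/2 = 32245.

32245 frames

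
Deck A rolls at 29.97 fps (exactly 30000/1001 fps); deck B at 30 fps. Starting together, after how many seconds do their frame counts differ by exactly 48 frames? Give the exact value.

The gap grows by |30 − 30000/1001| = 30/1001 frames per second.
Time for a 48-frame gap: 48 ÷ (30/1001) = 1601.6 s.

1601.6 seconds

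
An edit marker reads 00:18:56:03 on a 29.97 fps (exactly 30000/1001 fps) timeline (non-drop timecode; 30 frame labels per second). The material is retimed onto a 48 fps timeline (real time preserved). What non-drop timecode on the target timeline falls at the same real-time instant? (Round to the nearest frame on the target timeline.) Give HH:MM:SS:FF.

Source frame index: (0×3600 + 18×60 + 56) × 30 + 3 = 34083.
Real time: 34083 / (30000/1001) = 11372361/10000 s.
Target frame: (11372361/10000) × (48) = 34117083/625 ≈ 54587.333 → 54587.
At 48 labels/s: frame 54587 → 00:18:57:11.

00:18:57:11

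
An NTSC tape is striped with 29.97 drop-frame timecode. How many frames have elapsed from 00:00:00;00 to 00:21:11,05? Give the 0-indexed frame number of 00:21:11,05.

38097

Complete 10-minute blocks: 2, each 17982 frames → 35964.
Remaining 1 whole minute in the current block: 1800 + 0 × 1798 = 1800 frames.
Within the current minute: 11 × 30 + 5 − 2 = 333 (labels ;00/;01 skipped at this minute). Total = 35964 + 1800 + 333 = 38097.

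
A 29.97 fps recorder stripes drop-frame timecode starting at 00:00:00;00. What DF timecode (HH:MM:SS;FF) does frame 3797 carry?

00:02:06;21

Each 10-minute DF block holds 10 × 60 × 30 − 9 × 2 = 17982 frames. 3797 ÷ 17982 → 0 full blocks, remainder 3797.
Within the partial block the first minute is 1800 frames and each further minute 1798, so 2 further minute boundaries passed. Total skipped labels = 18 × 0 + 2 × 2 = 4.
Non-drop label index = 3797 + 4 = 3801; at 30 labels/s that is 00:02:06:21, i.e. DF 00:02:06;21.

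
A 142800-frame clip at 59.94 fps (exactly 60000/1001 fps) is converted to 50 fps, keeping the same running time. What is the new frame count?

119119 frames

Target frames = source frames × (target rate / source rate) = 142800 × (50)/(60000/1001) = 142800 × 1001/1200 = 119119.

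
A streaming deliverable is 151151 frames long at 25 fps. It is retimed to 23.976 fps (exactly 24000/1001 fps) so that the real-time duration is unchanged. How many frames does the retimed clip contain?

144960 frames

Target frames = source frames × (target rate / source rate) = 151151 × (24000/1001)/(25) = 151151 × 960/1001 = 144960.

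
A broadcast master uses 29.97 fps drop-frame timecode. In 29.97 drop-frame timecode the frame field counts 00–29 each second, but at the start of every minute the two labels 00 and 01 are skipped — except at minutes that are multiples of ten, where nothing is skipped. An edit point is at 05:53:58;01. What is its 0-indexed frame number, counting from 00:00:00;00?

As if non-drop at 30 labels/s: (5 × 3600 + 53 × 60 + 58) × 30 + 1 = 637141.
Minute boundaries passed: 353; those not divisible by 10: 353 − 35 = 318; dropped labels = 2 × 318 = 636.
Actual frame index = 637141 − 636 = 636505.

636505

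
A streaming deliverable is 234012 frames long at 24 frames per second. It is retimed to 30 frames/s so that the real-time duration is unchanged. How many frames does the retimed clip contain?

292515 frames

Target frames = source frames × (target rate / source rate) = 234012 × (30)/(24) = 234012 × 5/4 = 292515.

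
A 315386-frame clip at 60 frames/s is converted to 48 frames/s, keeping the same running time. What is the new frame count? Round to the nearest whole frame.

252309 frames

Frames at target rate = 315386 × (48) / (60) = 1261544/5 ≈ 252308.800.
Nearest whole frame: 252309.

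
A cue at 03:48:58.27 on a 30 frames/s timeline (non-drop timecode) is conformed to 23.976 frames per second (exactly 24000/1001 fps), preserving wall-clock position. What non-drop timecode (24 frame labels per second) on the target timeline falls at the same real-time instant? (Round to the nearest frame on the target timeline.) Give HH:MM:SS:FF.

Source frame index: (3×3600 + 48×60 + 58) × 30 + 27 = 412167.
Real time: 412167 / (30) = 137389/10 s.
Target frame: (137389/10) × (24000/1001) = 47104800/143 ≈ 329404.196 → 329404.
At 24 labels/s: frame 329404 → 03:48:45:04.

03:48:45:04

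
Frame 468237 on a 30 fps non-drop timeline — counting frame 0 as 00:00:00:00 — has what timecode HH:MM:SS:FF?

468237 ÷ 30 = 15607 full seconds, remainder 27 frames.
15607 s = 4 h 20 min 7 s.
Timecode: 04:20:07:27.

04:20:07:27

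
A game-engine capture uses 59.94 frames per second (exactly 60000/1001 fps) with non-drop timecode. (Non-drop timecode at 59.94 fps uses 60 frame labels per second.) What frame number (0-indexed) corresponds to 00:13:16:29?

frame 47789

Total seconds to the label: (0 × 3600 + 13 × 60 + 16) = 796.
Frame index = 796 × 60 + 29 = 47789.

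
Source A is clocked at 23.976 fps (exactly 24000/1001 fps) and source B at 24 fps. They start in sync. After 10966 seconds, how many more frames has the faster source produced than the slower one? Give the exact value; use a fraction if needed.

A emits 24000/1001 × 10966 = 263184000/1001 frames; B emits 24 × 10966 = 263184.
Difference = 263184/1001 frames (≈ 262.9211); B is ahead of A.

263184/1001 frames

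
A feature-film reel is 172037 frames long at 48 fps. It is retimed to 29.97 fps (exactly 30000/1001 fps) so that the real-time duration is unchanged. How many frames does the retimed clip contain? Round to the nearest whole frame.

107416 frames

Frames at target rate = 172037 × (30000/1001) / (48) = 107523125/1001 ≈ 107415.709.
Nearest whole frame: 107416.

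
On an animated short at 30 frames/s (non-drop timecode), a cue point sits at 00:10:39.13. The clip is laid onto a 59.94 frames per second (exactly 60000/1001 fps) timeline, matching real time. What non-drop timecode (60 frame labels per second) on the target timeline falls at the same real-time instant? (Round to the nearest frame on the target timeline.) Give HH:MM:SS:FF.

Source frame index: (0×3600 + 10×60 + 39) × 30 + 13 = 19183.
Real time: 19183 / (30) = 19183/30 s.
Target frame: (19183/30) × (60000/1001) = 38366000/1001 ≈ 38327.672 → 38328.
At 60 labels/s: frame 38328 → 00:10:38:48.

00:10:38:48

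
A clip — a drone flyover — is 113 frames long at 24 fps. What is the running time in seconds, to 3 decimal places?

Running time = 113 × 1/24 = 113/24 s ≈ 4.708 s.

4.708 seconds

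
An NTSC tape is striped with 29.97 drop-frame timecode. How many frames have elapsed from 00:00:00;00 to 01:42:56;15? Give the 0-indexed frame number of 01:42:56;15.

Complete 10-minute blocks: 10, each 17982 frames → 179820.
Remaining 2 whole minutes in the current block: 1800 + 1 × 1798 = 3598 frames.
Within the current minute: 56 × 30 + 15 − 2 = 1693 (labels ;00/;01 skipped at this minute). Total = 179820 + 3598 + 1693 = 185111.

185111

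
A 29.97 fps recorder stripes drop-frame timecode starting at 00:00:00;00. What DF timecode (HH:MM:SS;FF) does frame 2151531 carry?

Ten DF minutes hold 17982 frames, so frame 2151531 lies in block 119 (frames 2139858–2157839) with 11673 frames into that block.
The block's first minute is 1800 frames and the rest 1798 each; 11673 frames reaches minute 6, so 119 × 18 + 6 × 2 = 2154 labels have been skipped so far.
Adding those back, label number 2151531 + 2154 = 2153685 at 30 labels/s is 71789 s + 15 f = 19 h 56 min 29 s frame 15, i.e. 19:56:29;15.

19:56:29;15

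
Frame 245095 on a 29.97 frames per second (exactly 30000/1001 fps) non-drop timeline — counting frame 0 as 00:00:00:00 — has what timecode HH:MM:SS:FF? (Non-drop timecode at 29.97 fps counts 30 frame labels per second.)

02:16:09:25

245095 ÷ 30 = 8169 full seconds, remainder 25 frames.
8169 s = 2 h 16 min 9 s.
Timecode: 02:16:09:25.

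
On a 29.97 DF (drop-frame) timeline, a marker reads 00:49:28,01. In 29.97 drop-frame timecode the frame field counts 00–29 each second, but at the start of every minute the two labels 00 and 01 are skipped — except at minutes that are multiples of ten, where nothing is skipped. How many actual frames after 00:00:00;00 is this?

88951

Complete 10-minute blocks: 4, each 17982 frames → 71928.
Remaining 9 whole minutes in the current block: 1800 + 8 × 1798 = 16184 frames.
Within the current minute: 28 × 30 + 1 − 2 = 839 (labels ;00/;01 skipped at this minute). Total = 71928 + 16184 + 839 = 88951.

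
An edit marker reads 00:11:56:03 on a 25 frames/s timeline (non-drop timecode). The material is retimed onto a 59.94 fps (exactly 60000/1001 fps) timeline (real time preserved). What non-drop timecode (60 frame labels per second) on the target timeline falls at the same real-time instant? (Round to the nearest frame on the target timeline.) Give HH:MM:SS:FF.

Source frame index: (0×3600 + 11×60 + 56) × 25 + 3 = 17903.
Real time: 17903 / (25) = 17903/25 s.
Target frame: (17903/25) × (60000/1001) = 42967200/1001 ≈ 42924.276 → 42924.
At 60 labels/s: frame 42924 → 00:11:55:24.

00:11:55:24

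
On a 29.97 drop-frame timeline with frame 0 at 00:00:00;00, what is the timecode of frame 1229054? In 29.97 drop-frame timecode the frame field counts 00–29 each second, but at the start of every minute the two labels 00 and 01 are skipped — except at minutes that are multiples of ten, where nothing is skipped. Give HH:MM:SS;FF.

Each 10-minute DF block holds 10 × 60 × 30 − 9 × 2 = 17982 frames. 1229054 ÷ 17982 → 68 full blocks, remainder 6278.
Within the partial block the first minute is 1800 frames and each further minute 1798, so 3 further minute boundaries passed. Total skipped labels = 18 × 68 + 2 × 3 = 1230.
Non-drop label index = 1229054 + 1230 = 1230284; at 30 labels/s that is 11:23:29:14, i.e. DF 11:23:29;14.

11:23:29;14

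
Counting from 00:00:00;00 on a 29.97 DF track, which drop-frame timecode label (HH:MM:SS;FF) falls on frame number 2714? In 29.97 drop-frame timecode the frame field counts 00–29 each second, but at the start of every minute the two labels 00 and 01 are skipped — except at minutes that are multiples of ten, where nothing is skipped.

Ten DF minutes hold 17982 frames, so frame 2714 lies in block 0 (frames 0–17981) with 2714 frames into that block.
The block's first minute is 1800 frames and the rest 1798 each; 2714 frames reaches minute 1, so 0 × 18 + 1 × 2 = 2 labels have been skipped so far.
Adding those back, label number 2714 + 2 = 2716 at 30 labels/s is 90 s + 16 f = 0 h 1 min 30 s frame 16, i.e. 00:01:30;16.

00:01:30;16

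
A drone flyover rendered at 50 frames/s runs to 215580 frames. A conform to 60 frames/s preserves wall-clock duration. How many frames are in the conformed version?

258696 frames

Target frames = source frames × (target rate / source rate) = 215580 × (60)/(50) = 215580 × 6/5 = 258696.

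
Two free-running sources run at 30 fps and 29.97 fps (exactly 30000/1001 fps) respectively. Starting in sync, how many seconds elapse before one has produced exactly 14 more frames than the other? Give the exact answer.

7007/15 seconds

The gap grows by |30000/1001 − 30| = 30/1001 frames per second.
Time for a 14-frame gap: 14 ÷ (30/1001) = 7007/15 s.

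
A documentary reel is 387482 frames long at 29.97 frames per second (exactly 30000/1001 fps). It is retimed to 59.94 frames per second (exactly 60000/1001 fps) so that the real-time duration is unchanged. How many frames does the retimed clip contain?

774964 frames

Target frames = source frames × (target rate / source rate) = 387482 × (60000/1001)/(30000/1001) = 387482 × 2 = 774964.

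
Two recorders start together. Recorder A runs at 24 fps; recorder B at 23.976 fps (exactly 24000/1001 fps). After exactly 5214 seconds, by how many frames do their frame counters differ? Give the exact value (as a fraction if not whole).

A emits 24 × 5214 = 125136 frames; B emits 24000/1001 × 5214 = 11376000/91.
Difference = 11376/91 frames (≈ 125.0110); B is behind A.

11376/91 frames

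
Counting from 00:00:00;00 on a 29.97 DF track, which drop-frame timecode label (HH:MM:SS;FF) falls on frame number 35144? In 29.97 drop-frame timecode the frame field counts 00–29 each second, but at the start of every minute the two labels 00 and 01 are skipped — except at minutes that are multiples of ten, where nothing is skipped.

Ten DF minutes hold 17982 frames, so frame 35144 lies in block 1 (frames 17982–35963) with 17162 frames into that block.
The block's first minute is 1800 frames and the rest 1798 each; 17162 frames reaches minute 9, so 1 × 18 + 9 × 2 = 36 labels have been skipped so far.
Adding those back, label number 35144 + 36 = 35180 at 30 labels/s is 1172 s + 20 f = 0 h 19 min 32 s frame 20, i.e. 00:19:32;20.

00:19:32;20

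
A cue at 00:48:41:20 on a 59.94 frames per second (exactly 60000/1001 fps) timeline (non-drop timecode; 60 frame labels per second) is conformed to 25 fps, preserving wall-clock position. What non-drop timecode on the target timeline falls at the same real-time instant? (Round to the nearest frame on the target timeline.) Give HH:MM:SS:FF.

00:48:44:06

Source frame index: (0×3600 + 48×60 + 41) × 60 + 20 = 175280.
Real time: 175280 / (60000/1001) = 2193191/750 s.
Target frame: (2193191/750) × (25) = 2193191/30 ≈ 73106.367 → 73106.
At 25 labels/s: frame 73106 → 00:48:44:06.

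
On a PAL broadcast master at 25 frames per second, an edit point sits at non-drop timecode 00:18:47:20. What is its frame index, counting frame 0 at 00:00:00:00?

Total seconds to the label: (0 × 3600 + 18 × 60 + 47) = 1127.
Frame index = 1127 × 25 + 20 = 28195.

frame 28195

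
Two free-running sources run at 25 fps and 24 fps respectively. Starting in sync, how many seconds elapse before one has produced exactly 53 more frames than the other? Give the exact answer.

53 seconds

The gap grows by |24 − 25| = 1 frame per second.
Time for a 53-frame gap: 53 ÷ (1) = 53 s.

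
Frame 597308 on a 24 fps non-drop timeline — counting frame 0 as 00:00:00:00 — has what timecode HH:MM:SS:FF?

06:54:47:20

597308 ÷ 24 = 24887 full seconds, remainder 20 frames.
24887 s = 6 h 54 min 47 s.
Timecode: 06:54:47:20.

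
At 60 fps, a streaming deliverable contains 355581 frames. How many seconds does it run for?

Running time = 355581 / (60) = 5926.35 s.

5926.35 seconds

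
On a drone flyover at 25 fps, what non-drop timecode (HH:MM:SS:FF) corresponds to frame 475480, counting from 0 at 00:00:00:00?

05:16:59:05

475480 ÷ 25 = 19019 full seconds, remainder 5 frames.
19019 s = 5 h 16 min 59 s.
Timecode: 05:16:59:05.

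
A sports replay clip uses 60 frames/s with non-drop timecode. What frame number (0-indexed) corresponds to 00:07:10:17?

25817

Total seconds to the label: (0 × 3600 + 7 × 60 + 10) = 430.
Frame index = 430 × 60 + 17 = 25817.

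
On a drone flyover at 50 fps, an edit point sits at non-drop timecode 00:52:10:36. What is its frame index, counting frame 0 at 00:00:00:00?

Total seconds to the label: (0 × 3600 + 52 × 60 + 10) = 3130.
Frame index = 3130 × 50 + 36 = 156536.

156536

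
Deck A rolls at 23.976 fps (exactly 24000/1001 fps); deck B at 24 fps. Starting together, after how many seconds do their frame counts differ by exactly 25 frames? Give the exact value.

25025/24 seconds

The gap grows by |24 − 24000/1001| = 24/1001 frames per second.
Time for a 25-frame gap: 25 ÷ (24/1001) = 25025/24 s.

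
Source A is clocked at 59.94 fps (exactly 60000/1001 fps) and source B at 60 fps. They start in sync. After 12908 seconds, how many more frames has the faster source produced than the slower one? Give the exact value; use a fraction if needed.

110640/143 frames

A emits 60000/1001 × 12908 = 110640000/143 frames; B emits 60 × 12908 = 774480.
Difference = 110640/143 frames (≈ 773.7063); B is ahead of A.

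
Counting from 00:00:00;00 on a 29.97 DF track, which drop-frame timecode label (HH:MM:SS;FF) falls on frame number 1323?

Ten DF minutes hold 17982 frames, so frame 1323 lies in block 0 (frames 0–17981) with 1323 frames into that block.
The block's first minute is 1800 frames and the rest 1798 each; 1323 frames reaches minute 0, so 0 × 18 + 0 × 2 = 0 labels have been skipped so far.
Adding those back, label number 1323 + 0 = 1323 at 30 labels/s is 44 s + 3 f = 0 h 0 min 44 s frame 3, i.e. 00:00:44;03.

00:00:44;03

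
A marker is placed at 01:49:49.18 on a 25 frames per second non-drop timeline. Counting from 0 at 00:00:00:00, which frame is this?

Total seconds to the label: (1 × 3600 + 49 × 60 + 49) = 6589.
Frame index = 6589 × 25 + 18 = 164743.

164743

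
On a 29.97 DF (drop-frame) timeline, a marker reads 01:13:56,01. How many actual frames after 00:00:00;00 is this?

132949

Complete 10-minute blocks: 7, each 17982 frames → 125874.
Remaining 3 whole minutes in the current block: 1800 + 2 × 1798 = 5396 frames.
Within the current minute: 56 × 30 + 1 − 2 = 1679 (labels ;00/;01 skipped at this minute). Total = 125874 + 5396 + 1679 = 132949.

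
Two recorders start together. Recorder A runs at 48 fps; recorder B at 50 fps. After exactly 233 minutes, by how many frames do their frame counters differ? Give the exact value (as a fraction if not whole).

233 min = 13980 s.
A emits 48 × 13980 = 671040 frames; B emits 50 × 13980 = 699000.
Difference = 27960 frames; B is ahead of A.

27960 frames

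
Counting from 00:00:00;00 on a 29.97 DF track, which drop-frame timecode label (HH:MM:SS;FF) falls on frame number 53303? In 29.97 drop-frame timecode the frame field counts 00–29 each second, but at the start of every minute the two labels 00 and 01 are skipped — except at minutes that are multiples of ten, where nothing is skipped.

Each 10-minute DF block holds 10 × 60 × 30 − 9 × 2 = 17982 frames. 53303 ÷ 17982 → 2 full blocks, remainder 17339.
Within the partial block the first minute is 1800 frames and each further minute 1798, so 9 further minute boundaries passed. Total skipped labels = 18 × 2 + 2 × 9 = 54.
Non-drop label index = 53303 + 54 = 53357; at 30 labels/s that is 00:29:38:17, i.e. DF 00:29:38;17.

00:29:38;17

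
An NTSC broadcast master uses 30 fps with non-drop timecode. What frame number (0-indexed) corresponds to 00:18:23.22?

Total seconds to the label: (0 × 3600 + 18 × 60 + 23) = 1103.
Frame index = 1103 × 30 + 22 = 33112.

frame 33112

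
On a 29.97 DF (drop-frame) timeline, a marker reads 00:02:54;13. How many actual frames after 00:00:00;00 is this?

Complete 10-minute blocks: 0, each 17982 frames → 0.
Remaining 2 whole minutes in the current block: 1800 + 1 × 1798 = 3598 frames.
Within the current minute: 54 × 30 + 13 − 2 = 1631 (labels ;00/;01 skipped at this minute). Total = 0 + 3598 + 1631 = 5229.

5229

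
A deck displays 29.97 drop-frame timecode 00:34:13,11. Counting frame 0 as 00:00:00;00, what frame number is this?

Complete 10-minute blocks: 3, each 17982 frames → 53946.
Remaining 4 whole minutes in the current block: 1800 + 3 × 1798 = 7194 frames.
Within the current minute: 13 × 30 + 11 − 2 = 399 (labels ;00/;01 skipped at this minute). Total = 53946 + 7194 + 399 = 61539.

61539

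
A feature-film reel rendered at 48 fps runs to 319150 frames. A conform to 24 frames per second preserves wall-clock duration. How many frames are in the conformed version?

159575 frames

Target frames = source frames × (target rate / source rate) = 319150 × (24)/(48) = 319150 × 1/2 = 159575.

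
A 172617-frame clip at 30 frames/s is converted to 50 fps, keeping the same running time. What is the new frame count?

287695 frames

Frames at target rate = 172617 × (50) / (30) = 287695.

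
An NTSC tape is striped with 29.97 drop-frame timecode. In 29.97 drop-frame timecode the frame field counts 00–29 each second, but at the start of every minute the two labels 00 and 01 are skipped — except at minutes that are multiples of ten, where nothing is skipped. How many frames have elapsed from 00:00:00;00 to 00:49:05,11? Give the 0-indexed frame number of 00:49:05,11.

As if non-drop at 30 labels/s: (0 × 3600 + 49 × 60 + 5) × 30 + 11 = 88361.
Minute boundaries passed: 49; those not divisible by 10: 49 − 4 = 45; dropped labels = 2 × 45 = 90.
Actual frame index = 88361 − 90 = 88271.

88271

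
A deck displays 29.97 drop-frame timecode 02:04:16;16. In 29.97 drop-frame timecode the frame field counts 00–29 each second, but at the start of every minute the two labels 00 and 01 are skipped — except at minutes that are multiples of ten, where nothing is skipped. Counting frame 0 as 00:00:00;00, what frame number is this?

223472

As if non-drop at 30 labels/s: (2 × 3600 + 4 × 60 + 16) × 30 + 16 = 223696.
Minute boundaries passed: 124; those not divisible by 10: 124 − 12 = 112; dropped labels = 2 × 112 = 224.
Actual frame index = 223696 − 224 = 223472.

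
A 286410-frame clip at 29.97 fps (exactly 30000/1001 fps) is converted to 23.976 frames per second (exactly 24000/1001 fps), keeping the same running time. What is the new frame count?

Target frames = source frames × (target rate / source rate) = 286410 × (24000/1001)/(30000/1001) = 286410 × 4/5 = 229128.

229128 frames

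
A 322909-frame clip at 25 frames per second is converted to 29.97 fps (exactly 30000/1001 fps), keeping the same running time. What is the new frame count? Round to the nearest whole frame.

387104 frames

Frames at target rate = 322909 × (30000/1001) / (25) = 387490800/1001 ≈ 387103.696.
Nearest whole frame: 387104.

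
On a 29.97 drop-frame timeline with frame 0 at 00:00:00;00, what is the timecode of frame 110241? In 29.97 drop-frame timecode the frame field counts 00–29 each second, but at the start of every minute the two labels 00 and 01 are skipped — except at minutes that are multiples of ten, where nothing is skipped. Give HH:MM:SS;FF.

Ten DF minutes hold 17982 frames, so frame 110241 lies in block 6 (frames 107892–125873) with 2349 frames into that block.
The block's first minute is 1800 frames and the rest 1798 each; 2349 frames reaches minute 1, so 6 × 18 + 1 × 2 = 110 labels have been skipped so far.
Adding those back, label number 110241 + 110 = 110351 at 30 labels/s is 3678 s + 11 f = 1 h 1 min 18 s frame 11, i.e. 01:01:18;11.

01:01:18;11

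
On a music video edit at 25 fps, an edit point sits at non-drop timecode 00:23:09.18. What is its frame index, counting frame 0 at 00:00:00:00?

Total seconds to the label: (0 × 3600 + 23 × 60 + 9) = 1389.
Frame index = 1389 × 25 + 18 = 34743.

frame 34743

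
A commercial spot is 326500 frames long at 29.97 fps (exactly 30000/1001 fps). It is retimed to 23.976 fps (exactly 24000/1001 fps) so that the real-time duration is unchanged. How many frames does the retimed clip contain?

Target frames = source frames × (target rate / source rate) = 326500 × (24000/1001)/(30000/1001) = 326500 × 4/5 = 261200.

261200 frames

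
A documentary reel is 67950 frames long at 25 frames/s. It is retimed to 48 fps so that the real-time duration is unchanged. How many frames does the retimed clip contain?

130464 frames

Target frames = source frames × (target rate / source rate) = 67950 × (48)/(25) = 67950 × 48/25 = 130464.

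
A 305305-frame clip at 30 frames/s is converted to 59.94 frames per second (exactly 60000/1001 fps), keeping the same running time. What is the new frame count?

Target frames = source frames × (target rate / source rate) = 305305 × (60000/1001)/(30) = 305305 × 2000/1001 = 610000.

610000 frames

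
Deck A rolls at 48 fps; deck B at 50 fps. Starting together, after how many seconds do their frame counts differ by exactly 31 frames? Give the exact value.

The gap grows by |50 − 48| = 2 frames per second.
Time for a 31-frame gap: 31 ÷ (2) = 15.5 s.

15.5 seconds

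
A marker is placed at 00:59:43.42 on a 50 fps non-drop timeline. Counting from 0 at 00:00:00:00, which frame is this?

179192

Total seconds to the label: (0 × 3600 + 59 × 60 + 43) = 3583.
Frame index = 3583 × 50 + 42 = 179192.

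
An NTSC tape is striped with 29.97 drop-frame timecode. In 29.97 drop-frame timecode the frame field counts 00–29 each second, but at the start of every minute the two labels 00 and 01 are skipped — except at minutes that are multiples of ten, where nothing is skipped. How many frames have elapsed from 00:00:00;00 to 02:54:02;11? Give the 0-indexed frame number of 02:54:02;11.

As if non-drop at 30 labels/s: (2 × 3600 + 54 × 60 + 2) × 30 + 11 = 313271.
Minute boundaries passed: 174; those not divisible by 10: 174 − 17 = 157; dropped labels = 2 × 157 = 314.
Actual frame index = 313271 − 314 = 312957.

312957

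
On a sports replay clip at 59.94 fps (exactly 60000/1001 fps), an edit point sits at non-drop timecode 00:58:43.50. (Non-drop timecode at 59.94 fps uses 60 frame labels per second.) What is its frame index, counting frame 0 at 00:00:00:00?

Total seconds to the label: (0 × 3600 + 58 × 60 + 43) = 3523.
Frame index = 3523 × 60 + 50 = 211430.

211430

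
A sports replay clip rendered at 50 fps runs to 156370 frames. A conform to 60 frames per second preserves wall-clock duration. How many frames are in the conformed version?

Target frames = source frames × (target rate / source rate) = 156370 × (60)/(50) = 156370 × 6/5 = 187644.

187644 frames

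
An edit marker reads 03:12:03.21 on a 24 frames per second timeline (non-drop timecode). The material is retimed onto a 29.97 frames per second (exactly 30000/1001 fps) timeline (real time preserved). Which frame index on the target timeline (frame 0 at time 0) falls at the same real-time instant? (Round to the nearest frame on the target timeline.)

frame 345371

Source frame index: (3×3600 + 12×60 + 3) × 24 + 21 = 276573.
Real time: 276573 / (24) = 92191/8 s.
Target frame: (92191/8) × (30000/1001) = 31428750/91 ≈ 345370.879 → 345371.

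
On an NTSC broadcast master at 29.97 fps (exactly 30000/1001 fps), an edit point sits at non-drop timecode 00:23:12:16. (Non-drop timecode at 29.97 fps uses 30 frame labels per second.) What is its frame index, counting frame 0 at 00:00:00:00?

Total seconds to the label: (0 × 3600 + 23 × 60 + 12) = 1392.
Frame index = 1392 × 30 + 16 = 41776.

frame 41776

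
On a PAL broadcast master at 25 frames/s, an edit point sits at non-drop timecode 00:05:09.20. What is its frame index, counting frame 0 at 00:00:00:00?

Total seconds to the label: (0 × 3600 + 5 × 60 + 9) = 309.
Frame index = 309 × 25 + 20 = 7745.

frame 7745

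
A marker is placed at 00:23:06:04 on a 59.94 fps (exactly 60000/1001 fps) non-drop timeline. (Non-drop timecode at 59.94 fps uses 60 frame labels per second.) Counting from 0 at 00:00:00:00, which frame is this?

Total seconds to the label: (0 × 3600 + 23 × 60 + 6) = 1386.
Frame index = 1386 × 60 + 4 = 83164.

frame 83164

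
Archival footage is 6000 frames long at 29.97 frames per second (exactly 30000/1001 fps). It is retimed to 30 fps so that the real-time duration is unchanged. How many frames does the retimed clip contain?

6006 frames

Target frames = source frames × (target rate / source rate) = 6000 × (30)/(30000/1001) = 6000 × 1001/1000 = 6006.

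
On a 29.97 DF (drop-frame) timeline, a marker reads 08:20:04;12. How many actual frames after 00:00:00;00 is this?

899232

As if non-drop at 30 labels/s: (8 × 3600 + 20 × 60 + 4) × 30 + 12 = 900132.
Minute boundaries passed: 500; those not divisible by 10: 500 − 50 = 450; dropped labels = 2 × 450 = 900.
Actual frame index = 900132 − 900 = 899232.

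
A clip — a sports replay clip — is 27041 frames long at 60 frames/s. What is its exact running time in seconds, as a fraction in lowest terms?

Running time = 27041 ÷ (60) = 27041 × 1/60 = 27041/60 s.

27041/60 seconds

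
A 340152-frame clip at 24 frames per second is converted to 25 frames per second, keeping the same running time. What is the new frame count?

Frames at target rate = 340152 × (25) / (24) = 354325.

354325 frames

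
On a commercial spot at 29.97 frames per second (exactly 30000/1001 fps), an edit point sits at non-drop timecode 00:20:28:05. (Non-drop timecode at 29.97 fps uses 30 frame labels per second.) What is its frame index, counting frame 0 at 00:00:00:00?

frame 36845

Total seconds to the label: (0 × 3600 + 20 × 60 + 28) = 1228.
Frame index = 1228 × 30 + 5 = 36845.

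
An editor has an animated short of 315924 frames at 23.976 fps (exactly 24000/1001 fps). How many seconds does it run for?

Running time = 315924 / (24000/1001) = 13176.6635 s.

13176.6635 seconds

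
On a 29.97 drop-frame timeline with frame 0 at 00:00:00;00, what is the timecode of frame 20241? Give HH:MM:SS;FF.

00:11:15;11

Ten DF minutes hold 17982 frames, so frame 20241 lies in block 1 (frames 17982–35963) with 2259 frames into that block.
The block's first minute is 1800 frames and the rest 1798 each; 2259 frames reaches minute 1, so 1 × 18 + 1 × 2 = 20 labels have been skipped so far.
Adding those back, label number 20241 + 20 = 20261 at 30 labels/s is 675 s + 11 f = 0 h 11 min 15 s frame 11, i.e. 00:11:15;11.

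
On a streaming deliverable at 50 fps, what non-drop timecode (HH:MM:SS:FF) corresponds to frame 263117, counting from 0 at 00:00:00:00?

01:27:42:17

263117 ÷ 50 = 5262 full seconds, remainder 17 frames.
5262 s = 1 h 27 min 42 s.
Timecode: 01:27:42:17.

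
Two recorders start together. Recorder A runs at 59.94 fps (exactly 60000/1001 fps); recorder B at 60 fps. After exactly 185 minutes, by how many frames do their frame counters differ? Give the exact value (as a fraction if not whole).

185 min = 11100 s.
A emits 60000/1001 × 11100 = 666000000/1001 frames; B emits 60 × 11100 = 666000.
Difference = 666000/1001 frames (≈ 665.3347); B is ahead of A.

666000/1001 frames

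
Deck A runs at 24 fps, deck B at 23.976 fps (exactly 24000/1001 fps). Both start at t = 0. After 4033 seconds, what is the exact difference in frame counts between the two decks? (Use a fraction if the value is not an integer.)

A emits 24 × 4033 = 96792 frames; B emits 24000/1001 × 4033 = 96792000/1001.
Difference = 96792/1001 frames (≈ 96.6953); B is behind A.

96792/1001 frames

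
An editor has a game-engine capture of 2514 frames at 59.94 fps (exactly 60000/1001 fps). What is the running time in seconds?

Running time = 2514 / (60000/1001) = 41.9419 s.

41.9419 seconds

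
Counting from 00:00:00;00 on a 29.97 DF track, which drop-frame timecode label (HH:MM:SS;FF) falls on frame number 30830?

Ten DF minutes hold 17982 frames, so frame 30830 lies in block 1 (frames 17982–35963) with 12848 frames into that block.
The block's first minute is 1800 frames and the rest 1798 each; 12848 frames reaches minute 7, so 1 × 18 + 7 × 2 = 32 labels have been skipped so far.
Adding those back, label number 30830 + 32 = 30862 at 30 labels/s is 1028 s + 22 f = 0 h 17 min 8 s frame 22, i.e. 00:17:08;22.

00:17:08;22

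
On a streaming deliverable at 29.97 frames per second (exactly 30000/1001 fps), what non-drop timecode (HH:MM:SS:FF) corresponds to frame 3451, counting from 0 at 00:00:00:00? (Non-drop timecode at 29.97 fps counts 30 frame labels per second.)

3451 ÷ 30 = 115 full seconds, remainder 1 frame.
115 s = 0 h 1 min 55 s.
Timecode: 00:01:55:01.

00:01:55:01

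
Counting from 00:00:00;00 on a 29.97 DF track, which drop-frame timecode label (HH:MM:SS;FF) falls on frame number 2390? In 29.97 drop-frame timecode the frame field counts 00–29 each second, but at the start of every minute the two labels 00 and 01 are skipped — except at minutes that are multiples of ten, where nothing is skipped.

00:01:19;22

Ten DF minutes hold 17982 frames, so frame 2390 lies in block 0 (frames 0–17981) with 2390 frames into that block.
The block's first minute is 1800 frames and the rest 1798 each; 2390 frames reaches minute 1, so 0 × 18 + 1 × 2 = 2 labels have been skipped so far.
Adding those back, label number 2390 + 2 = 2392 at 30 labels/s is 79 s + 22 f = 0 h 1 min 19 s frame 22, i.e. 00:01:19;22.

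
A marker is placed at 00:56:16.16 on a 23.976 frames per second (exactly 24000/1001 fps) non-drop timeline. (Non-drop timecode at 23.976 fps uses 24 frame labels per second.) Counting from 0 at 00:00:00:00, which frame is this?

frame 81040

Total seconds to the label: (0 × 3600 + 56 × 60 + 16) = 3376.
Frame index = 3376 × 24 + 16 = 81040.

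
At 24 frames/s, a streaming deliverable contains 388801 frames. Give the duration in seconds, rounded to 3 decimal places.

16200.042 seconds

Running time = 388801 × 1/24 = 388801/24 s ≈ 16200.042 s.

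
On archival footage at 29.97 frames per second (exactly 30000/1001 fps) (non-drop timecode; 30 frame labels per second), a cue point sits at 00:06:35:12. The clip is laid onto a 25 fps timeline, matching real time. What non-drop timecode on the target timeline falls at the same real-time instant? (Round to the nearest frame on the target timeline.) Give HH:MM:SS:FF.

Source frame index: (0×3600 + 6×60 + 35) × 30 + 12 = 11862.
Real time: 11862 / (30000/1001) = 1978977/5000 s.
Target frame: (1978977/5000) × (25) = 1978977/200 ≈ 9894.885 → 9895.
At 25 labels/s: frame 9895 → 00:06:35:20.

00:06:35:20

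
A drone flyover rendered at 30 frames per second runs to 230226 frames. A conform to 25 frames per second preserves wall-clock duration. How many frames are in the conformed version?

191855 frames

Target frames = source frames × (target rate / source rate) = 230226 × (25)/(30) = 230226 × 5/6 = 191855.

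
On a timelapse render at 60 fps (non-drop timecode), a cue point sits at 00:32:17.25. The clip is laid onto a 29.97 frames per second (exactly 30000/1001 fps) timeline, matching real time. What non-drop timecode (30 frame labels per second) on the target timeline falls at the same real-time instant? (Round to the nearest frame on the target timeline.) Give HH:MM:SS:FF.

00:32:15:14

Source frame index: (0×3600 + 32×60 + 17) × 60 + 25 = 116245.
Real time: 116245 / (60) = 23249/12 s.
Target frame: (23249/12) × (30000/1001) = 58122500/1001 ≈ 58064.436 → 58064.
At 30 labels/s: frame 58064 → 00:32:15:14.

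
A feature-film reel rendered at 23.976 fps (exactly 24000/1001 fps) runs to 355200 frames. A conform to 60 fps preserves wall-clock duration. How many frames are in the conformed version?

Target frames = source frames × (target rate / source rate) = 355200 × (60)/(24000/1001) = 355200 × 1001/400 = 888888.

888888 frames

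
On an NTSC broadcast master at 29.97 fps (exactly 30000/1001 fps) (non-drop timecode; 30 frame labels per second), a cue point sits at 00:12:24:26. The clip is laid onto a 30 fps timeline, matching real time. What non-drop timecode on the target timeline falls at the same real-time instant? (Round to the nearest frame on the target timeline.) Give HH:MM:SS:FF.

Source frame index: (0×3600 + 12×60 + 24) × 30 + 26 = 22346.
Real time: 22346 / (30000/1001) = 11184173/15000 s.
Target frame: (11184173/15000) × (30) = 11184173/500 ≈ 22368.346 → 22368.
At 30 labels/s: frame 22368 → 00:12:25:18.

00:12:25:18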